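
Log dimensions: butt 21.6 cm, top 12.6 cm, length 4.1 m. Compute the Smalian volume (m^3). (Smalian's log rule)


Smalian: V = (A1 + A2)/2 * L,  A = pi*(D/200)^2
A1 = pi*(21.6/200)^2 = 0.036644 m^2
A2 = pi*(12.6/200)^2 = 0.012469 m^2
V = (0.036644+0.012469)/2*4.1 = 0.1007 m^3

0.1007


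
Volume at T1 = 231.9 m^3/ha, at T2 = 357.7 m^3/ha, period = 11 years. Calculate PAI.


Formula: PAI = (V_T2 - V_T1) / (T2 - T1)
Volume increment = 357.7 - 231.9 = 125.8 m^3/ha
PAI = 125.8 / 11 = 11.44 m^3/ha/year

11.44


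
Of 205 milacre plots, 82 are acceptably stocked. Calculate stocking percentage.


Formula: Stocking % = stocked plots / total plots * 100
Stocking = 82 / 205 * 100
Stocking = 0.4 * 100 = 40.0%

40.0


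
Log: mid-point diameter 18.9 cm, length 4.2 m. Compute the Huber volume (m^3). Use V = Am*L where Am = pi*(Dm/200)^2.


Huber: V = Am * L,  Am = pi*(Dm/200)^2
Am = pi*(18.9/200)^2 = 0.028055 m^2
V = 0.028055*4.2 = 0.1178 m^3

0.1178


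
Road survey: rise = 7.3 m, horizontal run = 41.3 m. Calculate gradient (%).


Formula: Gradient = rise / run * 100
Gradient = 7.3 / 41.3 * 100 = 17.7%

17.7


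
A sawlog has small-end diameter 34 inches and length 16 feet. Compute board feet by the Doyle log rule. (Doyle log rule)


Doyle: BF = (D - 4)^2 * L / 16
Adjusted diameter = 34 - 4 = 30 in
(D-4)^2 = 30^2 = 900
BF = 900 * 16 / 16 = 900 BF

900


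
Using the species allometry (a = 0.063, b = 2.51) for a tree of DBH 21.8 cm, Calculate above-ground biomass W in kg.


Formula: W = a * DBH^b  (allometric power law)
DBH^b = 21.8^2.51 = 2288.3676
W = 0.063 * 2288.3676 = 144.2 kg

144.2


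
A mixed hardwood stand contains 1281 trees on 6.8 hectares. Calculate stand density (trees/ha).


Formula: Stand Density = N_trees / Area_ha
Density = 1281 trees / 6.8 ha
Density = 188 trees/ha

188


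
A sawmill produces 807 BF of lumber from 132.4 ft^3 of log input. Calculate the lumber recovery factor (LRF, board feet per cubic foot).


Formula: LRF = Lumber Output (BF) / Log Input (ft^3)
LRF = 807 BF / 132.4 ft^3
LRF = 6.1 BF/ft^3

6.1


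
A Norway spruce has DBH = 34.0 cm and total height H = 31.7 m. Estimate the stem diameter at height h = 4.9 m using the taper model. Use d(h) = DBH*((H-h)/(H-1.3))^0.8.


Taper: d(h) = DBH * ((H - h) / (H - 1.3))^0.8
Numerator = H - h = 31.7 - 4.9 = 26.8 m
Denominator = H - 1.3 = 31.7 - 1.3 = 30.4 m
Ratio = 26.8 / 30.4 = 0.88158
d = 34.0 * 0.88158^0.8 = 30.7 cm

30.7


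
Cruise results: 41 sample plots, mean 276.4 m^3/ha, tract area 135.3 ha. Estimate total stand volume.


Formula: Total Volume = Mean Volume per ha * Total Area
Total Volume = 276.4 m^3/ha * 135.3 ha
Total Volume = 37397 m^3

37397


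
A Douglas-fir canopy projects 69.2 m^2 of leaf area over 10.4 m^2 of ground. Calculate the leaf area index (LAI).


Formula: LAI = total leaf area / ground area  (dimensionless)
LAI = 69.2 m^2 / 10.4 m^2
LAI = 6.65

6.65


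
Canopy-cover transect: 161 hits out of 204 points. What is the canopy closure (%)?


Formula: Canopy closure = covered points / total points * 100
Closure = 161 / 204 * 100
Closure = 0.7892 * 100 = 78.9%

78.9


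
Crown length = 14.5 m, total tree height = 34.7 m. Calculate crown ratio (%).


Formula: Crown Ratio = (Crown Length / Total Height) * 100
CR = (14.5 m / 34.7 m) * 100
CR = 0.4179 * 100 = 41.8%

41.8


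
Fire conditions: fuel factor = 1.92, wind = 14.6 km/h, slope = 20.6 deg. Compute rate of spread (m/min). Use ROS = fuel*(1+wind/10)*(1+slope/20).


Formula: ROS = fuel * (1 + wind/10) * (1 + slope/20)
Wind factor = 1 + 14.6/10 = 2.46
Slope factor = 1 + 20.6/20 = 2.03
ROS = 1.92 * 2.46 * 2.03 = 9.59 m/min

9.59


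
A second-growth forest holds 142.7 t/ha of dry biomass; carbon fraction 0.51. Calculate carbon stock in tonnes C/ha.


Formula: Carbon Stock = Biomass * Carbon Fraction
C = 142.7 t/ha * 0.51
C = 72.8 t C/ha

72.8


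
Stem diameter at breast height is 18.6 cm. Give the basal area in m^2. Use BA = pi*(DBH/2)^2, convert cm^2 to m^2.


Formula: BA = pi * (DBH/2)^2 / 10000  (cm^2 to m^2)
Radius = DBH/2 = 18.6/2 = 9.3 cm
BA = pi * 9.3^2 / 10000
   = 271.7163 cm^2 / 10000
   = 0.0272 m^2

0.0272


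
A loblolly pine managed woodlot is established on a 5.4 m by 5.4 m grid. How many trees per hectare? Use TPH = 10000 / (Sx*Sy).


Formula: TPH = 10000 m^2/ha / (spacing_x * spacing_y)
Area per tree = 5.4 m * 5.4 m = 29.16 m^2
TPH = 10000 / 29.16 = 343 trees/ha

343


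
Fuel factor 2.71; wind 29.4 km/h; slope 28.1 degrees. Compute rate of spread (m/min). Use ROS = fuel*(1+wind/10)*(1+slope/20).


Formula: ROS = fuel * (1 + wind/10) * (1 + slope/20)
Wind factor = 1 + 29.4/10 = 3.94
Slope factor = 1 + 28.1/20 = 2.405
ROS = 2.71 * 3.94 * 2.405 = 25.68 m/min

25.68


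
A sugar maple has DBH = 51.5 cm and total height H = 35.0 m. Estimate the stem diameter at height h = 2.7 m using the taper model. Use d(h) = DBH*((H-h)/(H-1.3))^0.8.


Taper: d(h) = DBH * ((H - h) / (H - 1.3))^0.8
Numerator = H - h = 35.0 - 2.7 = 32.3 m
Denominator = H - 1.3 = 35.0 - 1.3 = 33.7 m
Ratio = 32.3 / 33.7 = 0.95846
d = 51.5 * 0.95846^0.8 = 49.8 cm

49.8


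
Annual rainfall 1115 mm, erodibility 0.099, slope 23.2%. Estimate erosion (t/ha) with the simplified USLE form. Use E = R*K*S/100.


Formula: E = R * K * S / 100  (simplified USLE)
R * K = 1115 * 0.099 = 110.385
E = 110.385 * 23.2 / 100 = 25.61 t/ha

25.61


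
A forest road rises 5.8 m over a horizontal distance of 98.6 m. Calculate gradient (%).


Formula: Gradient = rise / run * 100
Gradient = 5.8 / 98.6 * 100 = 5.9%

5.9


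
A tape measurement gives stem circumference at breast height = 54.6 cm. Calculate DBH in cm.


Formula: DBH = C / pi
DBH = 54.6 / pi
pi = 3.14159...
DBH = 17.4 cm

17.4


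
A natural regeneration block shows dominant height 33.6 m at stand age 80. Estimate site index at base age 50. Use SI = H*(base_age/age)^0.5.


Formula: SI = H_dom * (base_age / age)^0.5
Age ratio = 50 / 80 = 0.625
sqrt(age_ratio) = 0.79057
SI = 33.6 * 0.79057 = 26.6 m

26.6


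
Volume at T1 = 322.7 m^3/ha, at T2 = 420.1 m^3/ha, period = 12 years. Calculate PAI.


Formula: PAI = (V_T2 - V_T1) / (T2 - T1)
Volume increment = 420.1 - 322.7 = 97.4 m^3/ha
PAI = 97.4 / 12 = 8.12 m^3/ha/year

8.12


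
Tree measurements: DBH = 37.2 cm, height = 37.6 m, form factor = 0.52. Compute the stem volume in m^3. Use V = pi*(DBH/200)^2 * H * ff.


Formula: V = pi * (DBH/200)^2 * H * ff
Radius = DBH/200 = 37.2/200 = 0.186 m
Radius^2 = 0.186^2 = 0.034596 m^2
V = pi * 0.034596 * 37.6 * 0.52
V = 2.125 m^3

2.125


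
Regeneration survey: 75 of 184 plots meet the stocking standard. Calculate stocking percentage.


Formula: Stocking % = stocked plots / total plots * 100
Stocking = 75 / 184 * 100
Stocking = 0.4076 * 100 = 40.8%

40.8


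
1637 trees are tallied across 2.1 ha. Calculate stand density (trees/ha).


Formula: Stand Density = N_trees / Area_ha
Density = 1637 trees / 2.1 ha
Density = 780 trees/ha

780


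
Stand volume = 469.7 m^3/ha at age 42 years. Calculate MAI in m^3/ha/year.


Formula: MAI = Total Volume / Stand Age
MAI = 469.7 m^3/ha / 42 years
MAI = 11.18 m^3/ha/year

11.18


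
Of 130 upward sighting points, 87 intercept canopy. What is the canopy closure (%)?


Formula: Canopy closure = covered points / total points * 100
Closure = 87 / 130 * 100
Closure = 0.6692 * 100 = 66.9%

66.9


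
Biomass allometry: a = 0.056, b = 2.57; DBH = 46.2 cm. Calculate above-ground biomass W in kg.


Formula: W = a * DBH^b  (allometric power law)
DBH^b = 46.2^2.57 = 18972.7322
W = 0.056 * 18972.7322 = 1062.5 kg

1062.5


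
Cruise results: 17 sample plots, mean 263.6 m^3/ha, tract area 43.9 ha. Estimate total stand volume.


Formula: Total Volume = Mean Volume per ha * Total Area
Total Volume = 263.6 m^3/ha * 43.9 ha
Total Volume = 11572 m^3

11572


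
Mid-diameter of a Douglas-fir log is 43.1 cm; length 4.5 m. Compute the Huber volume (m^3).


Huber: V = Am * L,  Am = pi*(Dm/200)^2
Am = pi*(43.1/200)^2 = 0.145896 m^2
V = 0.145896*4.5 = 0.6565 m^3

0.6565


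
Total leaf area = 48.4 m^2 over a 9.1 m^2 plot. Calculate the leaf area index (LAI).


Formula: LAI = total leaf area / ground area  (dimensionless)
LAI = 48.4 m^2 / 9.1 m^2
LAI = 5.32

5.32


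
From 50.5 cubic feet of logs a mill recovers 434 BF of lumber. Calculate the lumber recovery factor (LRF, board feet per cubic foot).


Formula: LRF = Lumber Output (BF) / Log Input (ft^3)
LRF = 434 BF / 50.5 ft^3
LRF = 8.59 BF/ft^3

8.59


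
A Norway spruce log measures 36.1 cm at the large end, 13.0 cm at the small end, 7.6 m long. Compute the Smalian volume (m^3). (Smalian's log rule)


Smalian: V = (A1 + A2)/2 * L,  A = pi*(D/200)^2
A1 = pi*(36.1/200)^2 = 0.102354 m^2
A2 = pi*(13.0/200)^2 = 0.013273 m^2
V = (0.102354+0.013273)/2*7.6 = 0.4394 m^3

0.4394


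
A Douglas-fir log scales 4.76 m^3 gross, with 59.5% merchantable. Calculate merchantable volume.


Formula: MV = V_total * (merchantable_pct / 100)
Merchantable fraction = 59.5% / 100 = 0.595
MV = 4.76 m^3 * 0.595 = 2.832 m^3

2.832


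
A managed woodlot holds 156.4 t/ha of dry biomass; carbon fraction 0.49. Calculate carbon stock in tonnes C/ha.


Formula: Carbon Stock = Biomass * Carbon Fraction
C = 156.4 t/ha * 0.49
C = 76.6 t C/ha

76.6


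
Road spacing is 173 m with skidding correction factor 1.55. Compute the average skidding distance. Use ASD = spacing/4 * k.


Formula: ASD = (spacing / 4) * correction
Uncorrected distance = spacing / 4 = 173 / 4 = 43.25 m
ASD = 43.25 * 1.55 = 67 m

67


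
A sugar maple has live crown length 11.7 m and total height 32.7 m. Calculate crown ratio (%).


Formula: Crown Ratio = (Crown Length / Total Height) * 100
CR = (11.7 m / 32.7 m) * 100
CR = 0.3578 * 100 = 35.8%

35.8


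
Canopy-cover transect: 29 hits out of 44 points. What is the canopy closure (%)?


Formula: Canopy closure = covered points / total points * 100
Closure = 29 / 44 * 100
Closure = 0.6591 * 100 = 65.9%

65.9


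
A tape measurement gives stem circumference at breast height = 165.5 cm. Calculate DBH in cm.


Formula: DBH = C / pi
DBH = 165.5 / pi
pi = 3.14159...
DBH = 52.7 cm

52.7


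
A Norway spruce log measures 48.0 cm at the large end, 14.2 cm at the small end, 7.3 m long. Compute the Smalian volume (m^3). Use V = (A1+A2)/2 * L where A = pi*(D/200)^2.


Smalian: V = (A1 + A2)/2 * L,  A = pi*(D/200)^2
A1 = pi*(48.0/200)^2 = 0.180956 m^2
A2 = pi*(14.2/200)^2 = 0.015837 m^2
V = (0.180956+0.015837)/2*7.3 = 0.7183 m^3

0.7183


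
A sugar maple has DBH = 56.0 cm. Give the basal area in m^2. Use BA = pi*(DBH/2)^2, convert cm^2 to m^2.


Formula: BA = pi * (DBH/2)^2 / 10000  (cm^2 to m^2)
Radius = DBH/2 = 56.0/2 = 28.0 cm
BA = pi * 28.0^2 / 10000
   = 2463.0086 cm^2 / 10000
   = 0.2463 m^2

0.2463


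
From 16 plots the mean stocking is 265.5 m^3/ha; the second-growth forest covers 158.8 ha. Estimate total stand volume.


Formula: Total Volume = Mean Volume per ha * Total Area
Total Volume = 265.5 m^3/ha * 158.8 ha
Total Volume = 42161 m^3

42161


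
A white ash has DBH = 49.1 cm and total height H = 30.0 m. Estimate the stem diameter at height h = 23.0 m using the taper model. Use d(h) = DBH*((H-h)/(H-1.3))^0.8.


Taper: d(h) = DBH * ((H - h) / (H - 1.3))^0.8
Numerator = H - h = 30.0 - 23.0 = 7.0 m
Denominator = H - 1.3 = 30.0 - 1.3 = 28.7 m
Ratio = 7.0 / 28.7 = 0.2439
d = 49.1 * 0.2439^0.8 = 15.9 cm

15.9


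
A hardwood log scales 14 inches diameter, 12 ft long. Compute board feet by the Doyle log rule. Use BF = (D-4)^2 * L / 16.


Doyle: BF = (D - 4)^2 * L / 16
Adjusted diameter = 14 - 4 = 10 in
(D-4)^2 = 10^2 = 100
BF = 100 * 12 / 16 = 75 BF

75


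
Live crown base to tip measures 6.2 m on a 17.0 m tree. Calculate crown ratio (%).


Formula: Crown Ratio = (Crown Length / Total Height) * 100
CR = (6.2 m / 17.0 m) * 100
CR = 0.3647 * 100 = 36.5%

36.5


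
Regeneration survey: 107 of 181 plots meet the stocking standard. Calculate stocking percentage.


Formula: Stocking % = stocked plots / total plots * 100
Stocking = 107 / 181 * 100
Stocking = 0.5912 * 100 = 59.1%

59.1


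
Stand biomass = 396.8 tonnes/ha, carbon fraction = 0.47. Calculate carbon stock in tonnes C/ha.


Formula: Carbon Stock = Biomass * Carbon Fraction
C = 396.8 t/ha * 0.47
C = 186.5 t C/ha

186.5


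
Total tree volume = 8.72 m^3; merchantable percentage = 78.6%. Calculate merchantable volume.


Formula: MV = V_total * (merchantable_pct / 100)
Merchantable fraction = 78.6% / 100 = 0.786
MV = 8.72 m^3 * 0.786 = 6.854 m^3

6.854


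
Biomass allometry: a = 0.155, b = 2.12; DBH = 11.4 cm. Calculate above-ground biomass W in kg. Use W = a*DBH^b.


Formula: W = a * DBH^b  (allometric power law)
DBH^b = 11.4^2.12 = 174.0357
W = 0.155 * 174.0357 = 27.0 kg

27.0


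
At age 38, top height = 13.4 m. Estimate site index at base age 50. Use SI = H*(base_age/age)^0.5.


Formula: SI = H_dom * (base_age / age)^0.5
Age ratio = 50 / 38 = 1.31579
sqrt(age_ratio) = 1.14708
SI = 13.4 * 1.14708 = 15.4 m

15.4


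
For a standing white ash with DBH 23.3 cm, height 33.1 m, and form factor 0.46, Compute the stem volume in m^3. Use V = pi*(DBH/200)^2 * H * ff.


Formula: V = pi * (DBH/200)^2 * H * ff
Radius = DBH/200 = 23.3/200 = 0.1165 m
Radius^2 = 0.1165^2 = 0.01357225 m^2
V = pi * 0.01357225 * 33.1 * 0.46
V = 0.649 m^3

0.649


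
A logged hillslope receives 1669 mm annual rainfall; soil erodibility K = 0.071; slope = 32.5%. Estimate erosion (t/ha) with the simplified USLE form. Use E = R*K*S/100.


Formula: E = R * K * S / 100  (simplified USLE)
R * K = 1669 * 0.071 = 118.499
E = 118.499 * 32.5 / 100 = 38.51 t/ha

38.51


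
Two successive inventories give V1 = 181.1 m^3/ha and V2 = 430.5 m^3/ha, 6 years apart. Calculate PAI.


Formula: PAI = (V_T2 - V_T1) / (T2 - T1)
Volume increment = 430.5 - 181.1 = 249.4 m^3/ha
PAI = 249.4 / 6 = 41.57 m^3/ha/year

41.57


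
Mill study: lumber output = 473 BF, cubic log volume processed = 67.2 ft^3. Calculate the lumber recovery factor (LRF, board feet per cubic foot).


Formula: LRF = Lumber Output (BF) / Log Input (ft^3)
LRF = 473 BF / 67.2 ft^3
LRF = 7.04 BF/ft^3

7.04


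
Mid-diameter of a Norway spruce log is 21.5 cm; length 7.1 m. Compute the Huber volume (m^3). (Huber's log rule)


Huber: V = Am * L,  Am = pi*(Dm/200)^2
Am = pi*(21.5/200)^2 = 0.036305 m^2
V = 0.036305*7.1 = 0.2578 m^3

0.2578


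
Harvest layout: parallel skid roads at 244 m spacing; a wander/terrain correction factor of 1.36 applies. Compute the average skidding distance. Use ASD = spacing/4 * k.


Formula: ASD = (spacing / 4) * correction
Uncorrected distance = spacing / 4 = 244 / 4 = 61 m
ASD = 61 * 1.36 = 83 m

83


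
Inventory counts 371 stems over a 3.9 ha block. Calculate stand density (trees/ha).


Formula: Stand Density = N_trees / Area_ha
Density = 371 trees / 3.9 ha
Density = 95 trees/ha

95


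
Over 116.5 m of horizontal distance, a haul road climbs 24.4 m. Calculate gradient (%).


Formula: Gradient = rise / run * 100
Gradient = 24.4 / 116.5 * 100 = 20.9%

20.9


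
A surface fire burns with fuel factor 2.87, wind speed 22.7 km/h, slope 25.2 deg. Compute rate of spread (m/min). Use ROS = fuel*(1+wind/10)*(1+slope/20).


Formula: ROS = fuel * (1 + wind/10) * (1 + slope/20)
Wind factor = 1 + 22.7/10 = 3.27
Slope factor = 1 + 25.2/20 = 2.26
ROS = 2.87 * 3.27 * 2.26 = 21.21 m/min

21.21


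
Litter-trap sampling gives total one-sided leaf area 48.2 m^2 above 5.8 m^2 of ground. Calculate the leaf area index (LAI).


Formula: LAI = total leaf area / ground area  (dimensionless)
LAI = 48.2 m^2 / 5.8 m^2
LAI = 8.31

8.31


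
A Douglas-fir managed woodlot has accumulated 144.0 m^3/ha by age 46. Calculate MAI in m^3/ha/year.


Formula: MAI = Total Volume / Stand Age
MAI = 144.0 m^3/ha / 46 years
MAI = 3.13 m^3/ha/year

3.13


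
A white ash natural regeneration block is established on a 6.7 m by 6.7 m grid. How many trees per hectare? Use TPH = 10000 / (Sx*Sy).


Formula: TPH = 10000 m^2/ha / (spacing_x * spacing_y)
Area per tree = 6.7 m * 6.7 m = 44.89 m^2
TPH = 10000 / 44.89 = 223 trees/ha

223


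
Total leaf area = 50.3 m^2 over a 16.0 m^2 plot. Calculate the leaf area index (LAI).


Formula: LAI = total leaf area / ground area  (dimensionless)
LAI = 50.3 m^2 / 16.0 m^2
LAI = 3.14

3.14


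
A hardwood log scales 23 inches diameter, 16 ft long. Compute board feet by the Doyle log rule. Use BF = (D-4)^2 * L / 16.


Doyle: BF = (D - 4)^2 * L / 16
Adjusted diameter = 23 - 4 = 19 in
(D-4)^2 = 19^2 = 361
BF = 361 * 16 / 16 = 361 BF

361


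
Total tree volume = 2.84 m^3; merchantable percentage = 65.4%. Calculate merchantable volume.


Formula: MV = V_total * (merchantable_pct / 100)
Merchantable fraction = 65.4% / 100 = 0.654
MV = 2.84 m^3 * 0.654 = 1.857 m^3

1.857


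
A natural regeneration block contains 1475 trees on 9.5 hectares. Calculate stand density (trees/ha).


Formula: Stand Density = N_trees / Area_ha
Density = 1475 trees / 9.5 ha
Density = 155 trees/ha

155


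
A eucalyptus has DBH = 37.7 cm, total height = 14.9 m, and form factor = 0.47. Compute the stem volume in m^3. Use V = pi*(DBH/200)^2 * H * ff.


Formula: V = pi * (DBH/200)^2 * H * ff
Radius = DBH/200 = 37.7/200 = 0.1885 m
Radius^2 = 0.1885^2 = 0.03553225 m^2
V = pi * 0.03553225 * 14.9 * 0.47
V = 0.782 m^3

0.782


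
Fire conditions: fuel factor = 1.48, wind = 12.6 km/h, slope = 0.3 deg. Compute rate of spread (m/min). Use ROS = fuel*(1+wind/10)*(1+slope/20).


Formula: ROS = fuel * (1 + wind/10) * (1 + slope/20)
Wind factor = 1 + 12.6/10 = 2.26
Slope factor = 1 + 0.3/20 = 1.015
ROS = 1.48 * 2.26 * 1.015 = 3.39 m/min

3.39


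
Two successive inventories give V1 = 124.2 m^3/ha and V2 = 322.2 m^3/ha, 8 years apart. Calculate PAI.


Formula: PAI = (V_T2 - V_T1) / (T2 - T1)
Volume increment = 322.2 - 124.2 = 198.0 m^3/ha
PAI = 198.0 / 8 = 24.75 m^3/ha/year

24.75


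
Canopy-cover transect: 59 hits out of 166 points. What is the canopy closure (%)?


Formula: Canopy closure = covered points / total points * 100
Closure = 59 / 166 * 100
Closure = 0.3554 * 100 = 35.5%

35.5


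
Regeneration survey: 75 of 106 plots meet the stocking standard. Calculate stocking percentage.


Formula: Stocking % = stocked plots / total plots * 100
Stocking = 75 / 106 * 100
Stocking = 0.7075 * 100 = 70.8%

70.8


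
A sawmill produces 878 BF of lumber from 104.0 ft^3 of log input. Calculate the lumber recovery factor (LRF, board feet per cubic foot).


Formula: LRF = Lumber Output (BF) / Log Input (ft^3)
LRF = 878 BF / 104.0 ft^3
LRF = 8.44 BF/ft^3

8.44


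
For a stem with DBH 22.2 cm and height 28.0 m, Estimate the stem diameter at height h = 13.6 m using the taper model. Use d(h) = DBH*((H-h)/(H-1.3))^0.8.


Taper: d(h) = DBH * ((H - h) / (H - 1.3))^0.8
Numerator = H - h = 28.0 - 13.6 = 14.4 m
Denominator = H - 1.3 = 28.0 - 1.3 = 26.7 m
Ratio = 14.4 / 26.7 = 0.53933
d = 22.2 * 0.53933^0.8 = 13.5 cm

13.5


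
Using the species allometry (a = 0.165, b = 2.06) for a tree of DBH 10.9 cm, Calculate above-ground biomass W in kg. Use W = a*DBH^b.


Formula: W = a * DBH^b  (allometric power law)
DBH^b = 10.9^2.06 = 137.1193
W = 0.165 * 137.1193 = 22.6 kg

22.6


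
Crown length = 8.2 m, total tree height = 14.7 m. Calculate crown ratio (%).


Formula: Crown Ratio = (Crown Length / Total Height) * 100
CR = (8.2 m / 14.7 m) * 100
CR = 0.5578 * 100 = 55.8%

55.8


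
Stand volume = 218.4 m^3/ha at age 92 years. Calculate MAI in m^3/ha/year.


Formula: MAI = Total Volume / Stand Age
MAI = 218.4 m^3/ha / 92 years
MAI = 2.37 m^3/ha/year

2.37


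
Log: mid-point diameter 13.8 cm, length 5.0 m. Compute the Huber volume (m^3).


Huber: V = Am * L,  Am = pi*(Dm/200)^2
Am = pi*(13.8/200)^2 = 0.014957 m^2
V = 0.014957*5.0 = 0.0748 m^3

0.0748


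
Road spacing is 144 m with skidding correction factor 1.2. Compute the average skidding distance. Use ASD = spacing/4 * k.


Formula: ASD = (spacing / 4) * correction
Uncorrected distance = spacing / 4 = 144 / 4 = 36 m
ASD = 36 * 1.2 = 43 m

43


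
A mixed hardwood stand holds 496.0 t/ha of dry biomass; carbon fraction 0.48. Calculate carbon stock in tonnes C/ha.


Formula: Carbon Stock = Biomass * Carbon Fraction
C = 496.0 t/ha * 0.48
C = 238.1 t C/ha

238.1


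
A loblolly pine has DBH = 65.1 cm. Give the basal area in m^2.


Formula: BA = pi * (DBH/2)^2 / 10000  (cm^2 to m^2)
Radius = DBH/2 = 65.1/2 = 32.55 cm
BA = pi * 32.55^2 / 10000
   = 3328.5253 cm^2 / 10000
   = 0.3329 m^2

0.3329


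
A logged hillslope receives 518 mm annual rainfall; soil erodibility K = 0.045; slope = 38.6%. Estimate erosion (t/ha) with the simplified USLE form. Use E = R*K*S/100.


Formula: E = R * K * S / 100  (simplified USLE)
R * K = 518 * 0.045 = 23.31
E = 23.31 * 38.6 / 100 = 9.0 t/ha

9.0


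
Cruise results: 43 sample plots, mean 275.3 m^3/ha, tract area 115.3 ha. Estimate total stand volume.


Formula: Total Volume = Mean Volume per ha * Total Area
Total Volume = 275.3 m^3/ha * 115.3 ha
Total Volume = 31742 m^3

31742


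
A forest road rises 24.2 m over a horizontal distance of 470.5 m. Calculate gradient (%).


Formula: Gradient = rise / run * 100
Gradient = 24.2 / 470.5 * 100 = 5.1%

5.1


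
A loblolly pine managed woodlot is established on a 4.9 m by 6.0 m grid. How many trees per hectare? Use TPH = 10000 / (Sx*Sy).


Formula: TPH = 10000 m^2/ha / (spacing_x * spacing_y)
Area per tree = 4.9 m * 6.0 m = 29.4 m^2
TPH = 10000 / 29.4 = 340 trees/ha

340


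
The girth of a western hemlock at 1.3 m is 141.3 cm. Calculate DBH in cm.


Formula: DBH = C / pi
DBH = 141.3 / pi
pi = 3.14159...
DBH = 45.0 cm

45.0


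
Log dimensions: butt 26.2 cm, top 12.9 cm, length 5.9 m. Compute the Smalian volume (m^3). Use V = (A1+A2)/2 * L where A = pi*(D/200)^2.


Smalian: V = (A1 + A2)/2 * L,  A = pi*(D/200)^2
A1 = pi*(26.2/200)^2 = 0.053913 m^2
A2 = pi*(12.9/200)^2 = 0.01307 m^2
V = (0.053913+0.01307)/2*5.9 = 0.1976 m^3

0.1976


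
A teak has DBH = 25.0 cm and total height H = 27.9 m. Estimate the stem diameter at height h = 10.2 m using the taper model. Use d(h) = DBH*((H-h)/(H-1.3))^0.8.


Taper: d(h) = DBH * ((H - h) / (H - 1.3))^0.8
Numerator = H - h = 27.9 - 10.2 = 17.7 m
Denominator = H - 1.3 = 27.9 - 1.3 = 26.6 m
Ratio = 17.7 / 26.6 = 0.66541
d = 25.0 * 0.66541^0.8 = 18.0 cm

18.0


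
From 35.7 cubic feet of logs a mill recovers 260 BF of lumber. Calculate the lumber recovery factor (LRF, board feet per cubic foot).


Formula: LRF = Lumber Output (BF) / Log Input (ft^3)
LRF = 260 BF / 35.7 ft^3
LRF = 7.28 BF/ft^3

7.28


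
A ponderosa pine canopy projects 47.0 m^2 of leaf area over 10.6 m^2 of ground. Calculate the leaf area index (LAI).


Formula: LAI = total leaf area / ground area  (dimensionless)
LAI = 47.0 m^2 / 10.6 m^2
LAI = 4.43

4.43


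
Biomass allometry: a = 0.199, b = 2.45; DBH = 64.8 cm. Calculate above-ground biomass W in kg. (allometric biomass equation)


Formula: W = a * DBH^b  (allometric power law)
DBH^b = 64.8^2.45 = 27438.3988
W = 0.199 * 27438.3988 = 5460.2 kg

5460.2


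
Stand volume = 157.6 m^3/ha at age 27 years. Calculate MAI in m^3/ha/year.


Formula: MAI = Total Volume / Stand Age
MAI = 157.6 m^3/ha / 27 years
MAI = 5.84 m^3/ha/year

5.84


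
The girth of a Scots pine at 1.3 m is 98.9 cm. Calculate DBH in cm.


Formula: DBH = C / pi
DBH = 98.9 / pi
pi = 3.14159...
DBH = 31.5 cm

31.5


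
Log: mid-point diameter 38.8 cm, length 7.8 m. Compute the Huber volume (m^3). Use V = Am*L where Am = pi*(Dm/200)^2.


Huber: V = Am * L,  Am = pi*(Dm/200)^2
Am = pi*(38.8/200)^2 = 0.118237 m^2
V = 0.118237*7.8 = 0.9222 m^3

0.9222


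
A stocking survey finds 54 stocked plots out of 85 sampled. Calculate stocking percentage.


Formula: Stocking % = stocked plots / total plots * 100
Stocking = 54 / 85 * 100
Stocking = 0.6353 * 100 = 63.5%

63.5


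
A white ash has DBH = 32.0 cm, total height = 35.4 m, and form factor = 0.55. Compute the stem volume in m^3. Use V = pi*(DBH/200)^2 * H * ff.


Formula: V = pi * (DBH/200)^2 * H * ff
Radius = DBH/200 = 32.0/200 = 0.16 m
Radius^2 = 0.16^2 = 0.0256 m^2
V = pi * 0.0256 * 35.4 * 0.55
V = 1.566 m^3

1.566


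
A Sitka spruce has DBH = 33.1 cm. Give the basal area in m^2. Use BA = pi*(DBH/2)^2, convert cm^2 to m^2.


Formula: BA = pi * (DBH/2)^2 / 10000  (cm^2 to m^2)
Radius = DBH/2 = 33.1/2 = 16.55 cm
BA = pi * 16.55^2 / 10000
   = 860.4901 cm^2 / 10000
   = 0.086 m^2

0.086


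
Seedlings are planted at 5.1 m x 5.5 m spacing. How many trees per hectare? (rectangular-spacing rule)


Formula: TPH = 10000 m^2/ha / (spacing_x * spacing_y)
Area per tree = 5.1 m * 5.5 m = 28.05 m^2
TPH = 10000 / 28.05 = 357 trees/ha

357


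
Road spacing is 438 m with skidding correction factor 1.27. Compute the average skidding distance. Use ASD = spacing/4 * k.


Formula: ASD = (spacing / 4) * correction
Uncorrected distance = spacing / 4 = 438 / 4 = 109.5 m
ASD = 109.5 * 1.27 = 139 m

139


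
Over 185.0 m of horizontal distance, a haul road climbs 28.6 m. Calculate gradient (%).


Formula: Gradient = rise / run * 100
Gradient = 28.6 / 185.0 * 100 = 15.5%

15.5


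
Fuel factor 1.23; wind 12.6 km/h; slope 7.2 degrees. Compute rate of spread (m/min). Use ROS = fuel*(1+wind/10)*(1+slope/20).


Formula: ROS = fuel * (1 + wind/10) * (1 + slope/20)
Wind factor = 1 + 12.6/10 = 2.26
Slope factor = 1 + 7.2/20 = 1.36
ROS = 1.23 * 2.26 * 1.36 = 3.78 m/min

3.78


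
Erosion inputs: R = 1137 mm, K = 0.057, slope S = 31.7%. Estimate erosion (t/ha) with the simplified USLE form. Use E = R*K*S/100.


Formula: E = R * K * S / 100  (simplified USLE)
R * K = 1137 * 0.057 = 64.809
E = 64.809 * 31.7 / 100 = 20.54 t/ha

20.54


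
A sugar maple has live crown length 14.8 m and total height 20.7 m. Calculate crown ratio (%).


Formula: Crown Ratio = (Crown Length / Total Height) * 100
CR = (14.8 m / 20.7 m) * 100
CR = 0.715 * 100 = 71.5%

71.5


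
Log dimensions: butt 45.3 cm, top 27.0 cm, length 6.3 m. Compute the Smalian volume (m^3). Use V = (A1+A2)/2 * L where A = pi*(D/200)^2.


Smalian: V = (A1 + A2)/2 * L,  A = pi*(D/200)^2
A1 = pi*(45.3/200)^2 = 0.161171 m^2
A2 = pi*(27.0/200)^2 = 0.057256 m^2
V = (0.161171+0.057256)/2*6.3 = 0.688 m^3

0.688


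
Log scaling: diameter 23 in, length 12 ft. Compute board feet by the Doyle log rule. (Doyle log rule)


Doyle: BF = (D - 4)^2 * L / 16
Adjusted diameter = 23 - 4 = 19 in
(D-4)^2 = 19^2 = 361
BF = 361 * 12 / 16 = 271 BF

271


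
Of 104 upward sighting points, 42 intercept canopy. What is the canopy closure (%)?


Formula: Canopy closure = covered points / total points * 100
Closure = 42 / 104 * 100
Closure = 0.4038 * 100 = 40.4%

40.4


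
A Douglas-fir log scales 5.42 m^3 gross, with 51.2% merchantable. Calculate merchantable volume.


Formula: MV = V_total * (merchantable_pct / 100)
Merchantable fraction = 51.2% / 100 = 0.512
MV = 5.42 m^3 * 0.512 = 2.775 m^3

2.775


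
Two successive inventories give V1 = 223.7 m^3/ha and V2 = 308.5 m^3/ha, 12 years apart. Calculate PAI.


Formula: PAI = (V_T2 - V_T1) / (T2 - T1)
Volume increment = 308.5 - 223.7 = 84.8 m^3/ha
PAI = 84.8 / 12 = 7.07 m^3/ha/year

7.07


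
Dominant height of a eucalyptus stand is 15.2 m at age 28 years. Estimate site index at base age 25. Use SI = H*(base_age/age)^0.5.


Formula: SI = H_dom * (base_age / age)^0.5
Age ratio = 25 / 28 = 0.89286
sqrt(age_ratio) = 0.94491
SI = 15.2 * 0.94491 = 14.4 m

14.4


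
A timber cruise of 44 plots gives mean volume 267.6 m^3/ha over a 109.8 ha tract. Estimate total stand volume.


Formula: Total Volume = Mean Volume per ha * Total Area
Total Volume = 267.6 m^3/ha * 109.8 ha
Total Volume = 29382 m^3

29382


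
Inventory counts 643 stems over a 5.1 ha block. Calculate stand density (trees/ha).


Formula: Stand Density = N_trees / Area_ha
Density = 643 trees / 5.1 ha
Density = 126 trees/ha

126


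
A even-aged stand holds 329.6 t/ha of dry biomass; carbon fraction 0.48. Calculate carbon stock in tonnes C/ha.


Formula: Carbon Stock = Biomass * Carbon Fraction
C = 329.6 t/ha * 0.48
C = 158.2 t C/ha

158.2


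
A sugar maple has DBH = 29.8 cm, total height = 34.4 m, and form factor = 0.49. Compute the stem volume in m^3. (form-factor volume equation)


Formula: V = pi * (DBH/200)^2 * H * ff
Radius = DBH/200 = 29.8/200 = 0.149 m
Radius^2 = 0.149^2 = 0.022201 m^2
V = pi * 0.022201 * 34.4 * 0.49
V = 1.176 m^3

1.176


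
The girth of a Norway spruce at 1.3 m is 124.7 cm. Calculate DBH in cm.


Formula: DBH = C / pi
DBH = 124.7 / pi
pi = 3.14159...
DBH = 39.7 cm

39.7


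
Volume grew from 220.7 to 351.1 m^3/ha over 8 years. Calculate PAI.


Formula: PAI = (V_T2 - V_T1) / (T2 - T1)
Volume increment = 351.1 - 220.7 = 130.4 m^3/ha
PAI = 130.4 / 8 = 16.3 m^3/ha/year

16.3


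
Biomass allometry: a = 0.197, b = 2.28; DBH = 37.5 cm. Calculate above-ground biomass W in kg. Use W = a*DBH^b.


Formula: W = a * DBH^b  (allometric power law)
DBH^b = 37.5^2.28 = 3879.6388
W = 0.197 * 3879.6388 = 764.3 kg

764.3


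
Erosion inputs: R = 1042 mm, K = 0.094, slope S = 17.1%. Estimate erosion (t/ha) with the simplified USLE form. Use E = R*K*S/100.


Formula: E = R * K * S / 100  (simplified USLE)
R * K = 1042 * 0.094 = 97.948
E = 97.948 * 17.1 / 100 = 16.75 t/ha

16.75


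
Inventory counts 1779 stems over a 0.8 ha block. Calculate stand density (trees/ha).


Formula: Stand Density = N_trees / Area_ha
Density = 1779 trees / 0.8 ha
Density = 2224 trees/ha

2224


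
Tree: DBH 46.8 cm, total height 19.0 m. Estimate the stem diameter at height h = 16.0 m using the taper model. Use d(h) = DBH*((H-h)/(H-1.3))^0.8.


Taper: d(h) = DBH * ((H - h) / (H - 1.3))^0.8
Numerator = H - h = 19.0 - 16.0 = 3.0 m
Denominator = H - 1.3 = 19.0 - 1.3 = 17.7 m
Ratio = 3.0 / 17.7 = 0.16949
d = 46.8 * 0.16949^0.8 = 11.3 cm

11.3


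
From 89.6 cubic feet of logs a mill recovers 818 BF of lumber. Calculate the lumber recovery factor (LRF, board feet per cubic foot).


Formula: LRF = Lumber Output (BF) / Log Input (ft^3)
LRF = 818 BF / 89.6 ft^3
LRF = 9.13 BF/ft^3

9.13


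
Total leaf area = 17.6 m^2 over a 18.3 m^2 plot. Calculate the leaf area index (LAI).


Formula: LAI = total leaf area / ground area  (dimensionless)
LAI = 17.6 m^2 / 18.3 m^2
LAI = 0.96

0.96


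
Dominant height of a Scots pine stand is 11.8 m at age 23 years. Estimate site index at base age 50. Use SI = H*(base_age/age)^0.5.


Formula: SI = H_dom * (base_age / age)^0.5
Age ratio = 50 / 23 = 2.17391
sqrt(age_ratio) = 1.47442
SI = 11.8 * 1.47442 = 17.4 m

17.4


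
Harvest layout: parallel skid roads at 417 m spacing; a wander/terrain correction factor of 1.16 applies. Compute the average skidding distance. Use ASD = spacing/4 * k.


Formula: ASD = (spacing / 4) * correction
Uncorrected distance = spacing / 4 = 417 / 4 = 104.25 m
ASD = 104.25 * 1.16 = 121 m

121


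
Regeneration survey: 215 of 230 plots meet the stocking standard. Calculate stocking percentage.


Formula: Stocking % = stocked plots / total plots * 100
Stocking = 215 / 230 * 100
Stocking = 0.9348 * 100 = 93.5%

93.5


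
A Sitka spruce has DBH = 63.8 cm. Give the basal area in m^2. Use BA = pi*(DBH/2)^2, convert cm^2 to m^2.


Formula: BA = pi * (DBH/2)^2 / 10000  (cm^2 to m^2)
Radius = DBH/2 = 63.8/2 = 31.9 cm
BA = pi * 31.9^2 / 10000
   = 3196.9161 cm^2 / 10000
   = 0.3197 m^2

0.3197


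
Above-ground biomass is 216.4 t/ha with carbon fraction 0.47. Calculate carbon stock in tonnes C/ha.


Formula: Carbon Stock = Biomass * Carbon Fraction
C = 216.4 t/ha * 0.47
C = 101.7 t C/ha

101.7


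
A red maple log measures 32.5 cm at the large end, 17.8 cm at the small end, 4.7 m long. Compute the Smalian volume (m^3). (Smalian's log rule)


Smalian: V = (A1 + A2)/2 * L,  A = pi*(D/200)^2
A1 = pi*(32.5/200)^2 = 0.082958 m^2
A2 = pi*(17.8/200)^2 = 0.024885 m^2
V = (0.082958+0.024885)/2*4.7 = 0.2534 m^3

0.2534


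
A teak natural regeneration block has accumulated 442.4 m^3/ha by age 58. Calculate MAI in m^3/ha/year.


Formula: MAI = Total Volume / Stand Age
MAI = 442.4 m^3/ha / 58 years
MAI = 7.63 m^3/ha/year

7.63


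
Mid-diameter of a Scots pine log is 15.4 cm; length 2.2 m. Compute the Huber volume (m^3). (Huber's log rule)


Huber: V = Am * L,  Am = pi*(Dm/200)^2
Am = pi*(15.4/200)^2 = 0.018627 m^2
V = 0.018627*2.2 = 0.041 m^3

0.041


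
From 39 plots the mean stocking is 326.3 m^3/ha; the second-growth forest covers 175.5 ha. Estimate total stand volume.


Formula: Total Volume = Mean Volume per ha * Total Area
Total Volume = 326.3 m^3/ha * 175.5 ha
Total Volume = 57266 m^3

57266


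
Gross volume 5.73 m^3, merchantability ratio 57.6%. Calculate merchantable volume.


Formula: MV = V_total * (merchantable_pct / 100)
Merchantable fraction = 57.6% / 100 = 0.576
MV = 5.73 m^3 * 0.576 = 3.3 m^3

3.3


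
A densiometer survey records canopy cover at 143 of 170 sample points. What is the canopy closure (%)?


Formula: Canopy closure = covered points / total points * 100
Closure = 143 / 170 * 100
Closure = 0.8412 * 100 = 84.1%

84.1


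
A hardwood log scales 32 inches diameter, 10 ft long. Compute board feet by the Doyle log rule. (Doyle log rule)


Doyle: BF = (D - 4)^2 * L / 16
Adjusted diameter = 32 - 4 = 28 in
(D-4)^2 = 28^2 = 784
BF = 784 * 10 / 16 = 490 BF

490


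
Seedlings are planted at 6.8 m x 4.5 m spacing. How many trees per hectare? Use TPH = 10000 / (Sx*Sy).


Formula: TPH = 10000 m^2/ha / (spacing_x * spacing_y)
Area per tree = 6.8 m * 4.5 m = 30.6 m^2
TPH = 10000 / 30.6 = 327 trees/ha

327


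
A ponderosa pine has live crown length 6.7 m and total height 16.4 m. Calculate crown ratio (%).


Formula: Crown Ratio = (Crown Length / Total Height) * 100
CR = (6.7 m / 16.4 m) * 100
CR = 0.4085 * 100 = 40.9%

40.9


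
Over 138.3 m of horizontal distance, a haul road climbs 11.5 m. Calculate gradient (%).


Formula: Gradient = rise / run * 100
Gradient = 11.5 / 138.3 * 100 = 8.3%

8.3


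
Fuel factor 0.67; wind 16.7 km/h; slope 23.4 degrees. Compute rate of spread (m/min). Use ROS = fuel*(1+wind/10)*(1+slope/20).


Formula: ROS = fuel * (1 + wind/10) * (1 + slope/20)
Wind factor = 1 + 16.7/10 = 2.67
Slope factor = 1 + 23.4/20 = 2.17
ROS = 0.67 * 2.67 * 2.17 = 3.88 m/min

3.88


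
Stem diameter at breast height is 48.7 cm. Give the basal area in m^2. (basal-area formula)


Formula: BA = pi * (DBH/2)^2 / 10000  (cm^2 to m^2)
Radius = DBH/2 = 48.7/2 = 24.35 cm
BA = pi * 24.35^2 / 10000
   = 1862.721 cm^2 / 10000
   = 0.1863 m^2

0.1863


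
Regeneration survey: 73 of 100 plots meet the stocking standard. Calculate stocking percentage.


Formula: Stocking % = stocked plots / total plots * 100
Stocking = 73 / 100 * 100
Stocking = 0.73 * 100 = 73.0%

73.0


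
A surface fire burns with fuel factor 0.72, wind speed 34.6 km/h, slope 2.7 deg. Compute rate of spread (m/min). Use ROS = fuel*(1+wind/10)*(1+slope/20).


Formula: ROS = fuel * (1 + wind/10) * (1 + slope/20)
Wind factor = 1 + 34.6/10 = 4.46
Slope factor = 1 + 2.7/20 = 1.135
ROS = 0.72 * 4.46 * 1.135 = 3.64 m/min

3.64


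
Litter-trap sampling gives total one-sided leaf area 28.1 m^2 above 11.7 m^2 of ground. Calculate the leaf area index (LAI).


Formula: LAI = total leaf area / ground area  (dimensionless)
LAI = 28.1 m^2 / 11.7 m^2
LAI = 2.4

2.4


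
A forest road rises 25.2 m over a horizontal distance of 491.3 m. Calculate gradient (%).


Formula: Gradient = rise / run * 100
Gradient = 25.2 / 491.3 * 100 = 5.1%

5.1


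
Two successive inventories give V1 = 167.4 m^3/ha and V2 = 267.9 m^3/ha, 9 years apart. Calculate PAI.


Formula: PAI = (V_T2 - V_T1) / (T2 - T1)
Volume increment = 267.9 - 167.4 = 100.5 m^3/ha
PAI = 100.5 / 9 = 11.17 m^3/ha/year

11.17


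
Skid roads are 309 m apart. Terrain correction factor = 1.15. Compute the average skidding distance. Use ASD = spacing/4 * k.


Formula: ASD = (spacing / 4) * correction
Uncorrected distance = spacing / 4 = 309 / 4 = 77.25 m
ASD = 77.25 * 1.15 = 89 m

89


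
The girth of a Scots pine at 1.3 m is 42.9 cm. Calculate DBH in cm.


Formula: DBH = C / pi
DBH = 42.9 / pi
pi = 3.14159...
DBH = 13.7 cm

13.7


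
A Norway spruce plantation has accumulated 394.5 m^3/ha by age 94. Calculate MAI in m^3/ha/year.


Formula: MAI = Total Volume / Stand Age
MAI = 394.5 m^3/ha / 94 years
MAI = 4.2 m^3/ha/year

4.2


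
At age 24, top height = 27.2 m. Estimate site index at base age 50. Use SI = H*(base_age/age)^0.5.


Formula: SI = H_dom * (base_age / age)^0.5
Age ratio = 50 / 24 = 2.08333
sqrt(age_ratio) = 1.44338
SI = 27.2 * 1.44338 = 39.3 m

39.3


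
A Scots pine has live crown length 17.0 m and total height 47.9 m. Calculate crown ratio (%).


Formula: Crown Ratio = (Crown Length / Total Height) * 100
CR = (17.0 m / 47.9 m) * 100
CR = 0.3549 * 100 = 35.5%

35.5


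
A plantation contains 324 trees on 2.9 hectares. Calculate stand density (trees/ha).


Formula: Stand Density = N_trees / Area_ha
Density = 324 trees / 2.9 ha
Density = 112 trees/ha

112


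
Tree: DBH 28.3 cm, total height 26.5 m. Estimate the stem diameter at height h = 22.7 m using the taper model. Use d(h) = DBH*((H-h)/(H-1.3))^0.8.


Taper: d(h) = DBH * ((H - h) / (H - 1.3))^0.8
Numerator = H - h = 26.5 - 22.7 = 3.8 m
Denominator = H - 1.3 = 26.5 - 1.3 = 25.2 m
Ratio = 3.8 / 25.2 = 0.15079
d = 28.3 * 0.15079^0.8 = 6.2 cm

6.2


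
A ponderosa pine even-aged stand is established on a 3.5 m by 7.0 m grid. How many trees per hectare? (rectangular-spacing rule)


Formula: TPH = 10000 m^2/ha / (spacing_x * spacing_y)
Area per tree = 3.5 m * 7.0 m = 24.5 m^2
TPH = 10000 / 24.5 = 408 trees/ha

408


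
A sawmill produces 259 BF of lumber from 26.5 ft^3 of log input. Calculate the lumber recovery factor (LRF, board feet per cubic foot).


Formula: LRF = Lumber Output (BF) / Log Input (ft^3)
LRF = 259 BF / 26.5 ft^3
LRF = 9.77 BF/ft^3

9.77


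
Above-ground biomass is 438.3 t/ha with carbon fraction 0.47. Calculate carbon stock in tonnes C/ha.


Formula: Carbon Stock = Biomass * Carbon Fraction
C = 438.3 t/ha * 0.47
C = 206.0 t C/ha

206.0


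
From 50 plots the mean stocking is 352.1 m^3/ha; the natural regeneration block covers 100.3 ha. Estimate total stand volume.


Formula: Total Volume = Mean Volume per ha * Total Area
Total Volume = 352.1 m^3/ha * 100.3 ha
Total Volume = 35316 m^3

35316


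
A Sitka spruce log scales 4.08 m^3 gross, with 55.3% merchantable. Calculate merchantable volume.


Formula: MV = V_total * (merchantable_pct / 100)
Merchantable fraction = 55.3% / 100 = 0.553
MV = 4.08 m^3 * 0.553 = 2.256 m^3

2.256


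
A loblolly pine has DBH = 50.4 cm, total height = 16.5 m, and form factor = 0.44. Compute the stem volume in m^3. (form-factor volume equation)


Formula: V = pi * (DBH/200)^2 * H * ff
Radius = DBH/200 = 50.4/200 = 0.252 m
Radius^2 = 0.252^2 = 0.063504 m^2
V = pi * 0.063504 * 16.5 * 0.44
V = 1.448 m^3

1.448


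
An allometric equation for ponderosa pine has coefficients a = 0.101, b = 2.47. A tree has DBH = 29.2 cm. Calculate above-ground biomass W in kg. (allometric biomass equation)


Formula: W = a * DBH^b  (allometric power law)
DBH^b = 29.2^2.47 = 4163.8554
W = 0.101 * 4163.8554 = 420.5 kg

420.5


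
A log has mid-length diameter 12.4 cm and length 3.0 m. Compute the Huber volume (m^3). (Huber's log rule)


Huber: V = Am * L,  Am = pi*(Dm/200)^2
Am = pi*(12.4/200)^2 = 0.012076 m^2
V = 0.012076*3.0 = 0.0362 m^3

0.0362
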